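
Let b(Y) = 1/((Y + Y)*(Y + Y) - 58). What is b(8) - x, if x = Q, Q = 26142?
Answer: -5176115/198 ≈ -26142.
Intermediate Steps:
x = 26142
b(Y) = 1/(-58 + 4*Y**2) (b(Y) = 1/((2*Y)*(2*Y) - 58) = 1/(4*Y**2 - 58) = 1/(-58 + 4*Y**2))
b(8) - x = 1/(2*(-29 + 2*8**2)) - 1*26142 = 1/(2*(-29 + 2*64)) - 26142 = 1/(2*(-29 + 128)) - 26142 = (1/2)/99 - 26142 = (1/2)*(1/99) - 26142 = 1/198 - 26142 = -5176115/198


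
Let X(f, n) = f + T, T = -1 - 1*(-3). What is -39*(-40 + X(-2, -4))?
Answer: 1560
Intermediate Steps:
T = 2 (T = -1 + 3 = 2)
X(f, n) = 2 + f (X(f, n) = f + 2 = 2 + f)
-39*(-40 + X(-2, -4)) = -39*(-40 + (2 - 2)) = -39*(-40 + 0) = -39*(-40) = 1560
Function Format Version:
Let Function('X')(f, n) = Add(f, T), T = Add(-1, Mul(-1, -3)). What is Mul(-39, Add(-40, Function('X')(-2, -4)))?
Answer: 1560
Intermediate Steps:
T = 2 (T = Add(-1, 3) = 2)
Function('X')(f, n) = Add(2, f) (Function('X')(f, n) = Add(f, 2) = Add(2, f))
Mul(-39, Add(-40, Function('X')(-2, -4))) = Mul(-39, Add(-40, Add(2, -2))) = Mul(-39, Add(-40, 0)) = Mul(-39, -40) = 1560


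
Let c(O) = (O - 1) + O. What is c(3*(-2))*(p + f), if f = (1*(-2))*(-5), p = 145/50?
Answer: -1677/10 ≈ -167.70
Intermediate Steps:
c(O) = -1 + 2*O (c(O) = (-1 + O) + O = -1 + 2*O)
p = 29/10 (p = 145*(1/50) = 29/10 ≈ 2.9000)
f = 10 (f = -2*(-5) = 10)
c(3*(-2))*(p + f) = (-1 + 2*(3*(-2)))*(29/10 + 10) = (-1 + 2*(-6))*(129/10) = (-1 - 12)*(129/10) = -13*129/10 = -1677/10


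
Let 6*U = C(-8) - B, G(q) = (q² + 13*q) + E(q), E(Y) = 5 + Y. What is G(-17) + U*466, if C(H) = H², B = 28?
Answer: 2852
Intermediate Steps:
G(q) = 5 + q² + 14*q (G(q) = (q² + 13*q) + (5 + q) = 5 + q² + 14*q)
U = 6 (U = ((-8)² - 1*28)/6 = (64 - 28)/6 = (⅙)*36 = 6)
G(-17) + U*466 = (5 + (-17)² + 14*(-17)) + 6*466 = (5 + 289 - 238) + 2796 = 56 + 2796 = 2852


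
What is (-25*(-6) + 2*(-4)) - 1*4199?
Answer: -4057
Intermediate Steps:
(-25*(-6) + 2*(-4)) - 1*4199 = (150 - 8) - 4199 = 142 - 4199 = -4057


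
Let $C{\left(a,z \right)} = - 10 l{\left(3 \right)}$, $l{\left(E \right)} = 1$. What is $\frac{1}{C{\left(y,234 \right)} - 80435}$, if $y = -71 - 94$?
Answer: $- \frac{1}{80445} \approx -1.2431 \cdot 10^{-5}$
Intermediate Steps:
$y = -165$ ($y = -71 - 94 = -165$)
$C{\left(a,z \right)} = -10$ ($C{\left(a,z \right)} = \left(-10\right) 1 = -10$)
$\frac{1}{C{\left(y,234 \right)} - 80435} = \frac{1}{-10 - 80435} = \frac{1}{-80445} = - \frac{1}{80445}$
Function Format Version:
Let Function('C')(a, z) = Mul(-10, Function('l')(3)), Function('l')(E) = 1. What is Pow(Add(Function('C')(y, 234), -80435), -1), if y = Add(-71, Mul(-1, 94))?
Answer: Rational(-1, 80445) ≈ -1.2431e-5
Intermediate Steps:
y = -165 (y = Add(-71, -94) = -165)
Function('C')(a, z) = -10 (Function('C')(a, z) = Mul(-10, 1) = -10)
Pow(Add(Function('C')(y, 234), -80435), -1) = Pow(Add(-10, -80435), -1) = Pow(-80445, -1) = Rational(-1, 80445)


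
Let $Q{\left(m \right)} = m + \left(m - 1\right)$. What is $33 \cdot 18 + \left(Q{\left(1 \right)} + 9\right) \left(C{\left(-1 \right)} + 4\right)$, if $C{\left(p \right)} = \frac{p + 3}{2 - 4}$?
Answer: $624$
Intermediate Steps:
$C{\left(p \right)} = - \frac{3}{2} - \frac{p}{2}$ ($C{\left(p \right)} = \frac{3 + p}{-2} = \left(3 + p\right) \left(- \frac{1}{2}\right) = - \frac{3}{2} - \frac{p}{2}$)
$Q{\left(m \right)} = -1 + 2 m$ ($Q{\left(m \right)} = m + \left(-1 + m\right) = -1 + 2 m$)
$33 \cdot 18 + \left(Q{\left(1 \right)} + 9\right) \left(C{\left(-1 \right)} + 4\right) = 33 \cdot 18 + \left(\left(-1 + 2 \cdot 1\right) + 9\right) \left(\left(- \frac{3}{2} - - \frac{1}{2}\right) + 4\right) = 594 + \left(\left(-1 + 2\right) + 9\right) \left(\left(- \frac{3}{2} + \frac{1}{2}\right) + 4\right) = 594 + \left(1 + 9\right) \left(-1 + 4\right) = 594 + 10 \cdot 3 = 594 + 30 = 624$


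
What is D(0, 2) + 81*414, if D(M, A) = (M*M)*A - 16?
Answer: 33518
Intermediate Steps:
D(M, A) = -16 + A*M² (D(M, A) = M²*A - 16 = A*M² - 16 = -16 + A*M²)
D(0, 2) + 81*414 = (-16 + 2*0²) + 81*414 = (-16 + 2*0) + 33534 = (-16 + 0) + 33534 = -16 + 33534 = 33518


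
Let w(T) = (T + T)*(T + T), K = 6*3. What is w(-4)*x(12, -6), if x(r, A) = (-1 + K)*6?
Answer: 6528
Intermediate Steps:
K = 18
x(r, A) = 102 (x(r, A) = (-1 + 18)*6 = 17*6 = 102)
w(T) = 4*T² (w(T) = (2*T)*(2*T) = 4*T²)
w(-4)*x(12, -6) = (4*(-4)²)*102 = (4*16)*102 = 64*102 = 6528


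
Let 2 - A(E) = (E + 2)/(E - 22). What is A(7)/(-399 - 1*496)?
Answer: -13/4475 ≈ -0.0029050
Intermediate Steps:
A(E) = 2 - (2 + E)/(-22 + E) (A(E) = 2 - (E + 2)/(E - 22) = 2 - (2 + E)/(-22 + E))
A(7)/(-399 - 1*496) = ((-46 + 7)/(-22 + 7))/(-399 - 1*496) = (-39/(-15))/(-399 - 496) = -1/15*(-39)/(-895) = (13/5)*(-1/895) = -13/4475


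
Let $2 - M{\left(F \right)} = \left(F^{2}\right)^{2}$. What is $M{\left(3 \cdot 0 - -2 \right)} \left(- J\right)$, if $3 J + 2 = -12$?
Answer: $- \frac{196}{3} \approx -65.333$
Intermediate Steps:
$J = - \frac{14}{3}$ ($J = - \frac{2}{3} + \frac{1}{3} \left(-12\right) = - \frac{2}{3} - 4 = - \frac{14}{3} \approx -4.6667$)
$M{\left(F \right)} = 2 - F^{4}$ ($M{\left(F \right)} = 2 - \left(F^{2}\right)^{2} = 2 - F^{4}$)
$M{\left(3 \cdot 0 - -2 \right)} \left(- J\right) = \left(2 - \left(3 \cdot 0 - -2\right)^{4}\right) \left(\left(-1\right) \left(- \frac{14}{3}\right)\right) = \left(2 - \left(0 + 2\right)^{4}\right) \frac{14}{3} = \left(2 - 2^{4}\right) \frac{14}{3} = \left(2 - 16\right) \frac{14}{3} = \left(-14\right) \frac{14}{3} = - \frac{196}{3}$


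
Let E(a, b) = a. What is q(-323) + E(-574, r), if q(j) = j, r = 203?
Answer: -897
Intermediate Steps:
q(-323) + E(-574, r) = -323 - 574 = -897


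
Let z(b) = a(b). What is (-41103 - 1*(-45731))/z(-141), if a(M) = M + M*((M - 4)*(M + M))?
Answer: -4628/5765631 ≈ -0.00080269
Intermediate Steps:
a(M) = M + 2*M²*(-4 + M) (a(M) = M + M*((-4 + M)*(2*M)) = M + M*(2*M*(-4 + M)) = M + 2*M²*(-4 + M))
z(b) = b*(1 - 8*b + 2*b²)
(-41103 - 1*(-45731))/z(-141) = (-41103 - 1*(-45731))/((-141*(1 - 8*(-141) + 2*(-141)²))) = (-41103 + 45731)/((-141*(1 + 1128 + 2*19881))) = 4628/((-141*(1 + 1128 + 39762))) = 4628/((-141*40891)) = 4628/(-5765631) = 4628*(-1/5765631) = -4628/5765631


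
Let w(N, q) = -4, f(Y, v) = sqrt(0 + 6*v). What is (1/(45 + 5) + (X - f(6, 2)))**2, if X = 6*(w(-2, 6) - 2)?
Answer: 3266401/2500 + 3598*sqrt(3)/25 ≈ 1555.8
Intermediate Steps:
f(Y, v) = sqrt(6)*sqrt(v) (f(Y, v) = sqrt(6*v) = sqrt(6)*sqrt(v))
X = -36 (X = 6*(-4 - 2) = 6*(-6) = -36)
(1/(45 + 5) + (X - f(6, 2)))**2 = (1/(45 + 5) + (-36 - sqrt(6)*sqrt(2)))**2 = (1/50 + (-36 - 2*sqrt(3)))**2 = (-1799/50 - 2*sqrt(3))**2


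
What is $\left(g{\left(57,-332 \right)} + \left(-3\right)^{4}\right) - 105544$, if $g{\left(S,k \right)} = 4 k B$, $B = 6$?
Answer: $-113431$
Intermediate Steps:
$g{\left(S,k \right)} = 24 k$ ($g{\left(S,k \right)} = 4 k 6 = 24 k$)
$\left(g{\left(57,-332 \right)} + \left(-3\right)^{4}\right) - 105544 = \left(24 \left(-332\right) + \left(-3\right)^{4}\right) - 105544 = \left(-7968 + 81\right) - 105544 = -7887 - 105544 = -113431$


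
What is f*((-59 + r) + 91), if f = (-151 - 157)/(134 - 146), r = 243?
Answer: 21175/3 ≈ 7058.3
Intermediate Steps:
f = 77/3 (f = -308/(-12) = -308*(-1/12) = 77/3 ≈ 25.667)
f*((-59 + r) + 91) = 77*((-59 + 243) + 91)/3 = 77*(184 + 91)/3 = (77/3)*275 = 21175/3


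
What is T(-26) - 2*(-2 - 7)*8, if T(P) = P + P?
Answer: 92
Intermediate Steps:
T(P) = 2*P
T(-26) - 2*(-2 - 7)*8 = 2*(-26) - 2*(-2 - 7)*8 = -52 - 2*(-9)*8 = -52 + 18*8 = -52 + 144 = 92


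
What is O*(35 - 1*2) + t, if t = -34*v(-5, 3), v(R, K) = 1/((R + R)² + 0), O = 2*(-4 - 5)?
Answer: -29717/50 ≈ -594.34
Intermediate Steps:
O = -18 (O = 2*(-9) = -18)
v(R, K) = 1/(4*R²) (v(R, K) = 1/((2*R)² + 0) = 1/(4*R² + 0) = 1/(4*R²))
t = -17/50 (t = -17/(2*(-5)²) = -17/(2*25) = -34*1/100 = -17/50 ≈ -0.34000)
O*(35 - 1*2) + t = -18*(35 - 1*2) - 17/50 = -18*(35 - 2) - 17/50 = -18*33 - 17/50 = -594 - 17/50 = -29717/50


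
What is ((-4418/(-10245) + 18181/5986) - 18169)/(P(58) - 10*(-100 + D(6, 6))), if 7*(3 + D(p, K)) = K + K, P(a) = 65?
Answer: -7798208178859/462708970650 ≈ -16.853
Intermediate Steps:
D(p, K) = -3 + 2*K/7 (D(p, K) = -3 + (K + K)/7 = -3 + (2*K)/7 = -3 + 2*K/7)
((-4418/(-10245) + 18181/5986) - 18169)/(P(58) - 10*(-100 + D(6, 6))) = ((-4418/(-10245) + 18181/5986) - 18169)/(65 - 10*(-100 + (-3 + (2/7)*6))) = ((-4418*(-1/10245) + 18181*(1/5986)) - 18169)/(65 - 10*(-100 + (-3 + 12/7))) = ((4418/10245 + 18181/5986) - 18169)/(65 - 10*(-100 - 9/7)) = (212710493/61326570 - 18169)/(65 - 10*(-709/7)) = -1114029739837/(61326570*(65 + 7090/7)) = -1114029739837/(61326570*7545/7) = -1114029739837/61326570*7/7545 = -7798208178859/462708970650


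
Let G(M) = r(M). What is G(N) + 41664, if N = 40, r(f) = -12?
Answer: 41652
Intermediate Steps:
G(M) = -12
G(N) + 41664 = -12 + 41664 = 41652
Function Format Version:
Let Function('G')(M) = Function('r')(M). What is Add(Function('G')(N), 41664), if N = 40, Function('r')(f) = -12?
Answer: 41652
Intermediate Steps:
Function('G')(M) = -12
Add(Function('G')(N), 41664) = Add(-12, 41664) = 41652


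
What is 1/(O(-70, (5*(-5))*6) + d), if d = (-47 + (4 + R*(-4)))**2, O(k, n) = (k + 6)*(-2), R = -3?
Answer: 1/1089 ≈ 0.00091827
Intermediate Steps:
O(k, n) = -12 - 2*k (O(k, n) = (6 + k)*(-2) = -12 - 2*k)
d = 961 (d = (-47 + (4 - 3*(-4)))**2 = (-47 + (4 + 12))**2 = (-47 + 16)**2 = (-31)**2 = 961)
1/(O(-70, (5*(-5))*6) + d) = 1/((-12 - 2*(-70)) + 961) = 1/((-12 + 140) + 961) = 1/(128 + 961) = 1/1089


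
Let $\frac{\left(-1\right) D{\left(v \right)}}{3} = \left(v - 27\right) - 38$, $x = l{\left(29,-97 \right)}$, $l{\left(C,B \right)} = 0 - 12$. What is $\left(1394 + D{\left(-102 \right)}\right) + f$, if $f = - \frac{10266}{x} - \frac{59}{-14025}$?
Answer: $\frac{77151643}{28050} \approx 2750.5$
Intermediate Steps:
$l{\left(C,B \right)} = -12$ ($l{\left(C,B \right)} = 0 - 12 = -12$)
$x = -12$
$f = \frac{23996893}{28050}$ ($f = - \frac{10266}{-12} - \frac{59}{-14025} = \left(-10266\right) \left(- \frac{1}{12}\right) - - \frac{59}{14025} = \frac{1711}{2} + \frac{59}{14025} = \frac{23996893}{28050} \approx 855.5$)
$D{\left(v \right)} = 195 - 3 v$ ($D{\left(v \right)} = - 3 \left(\left(v - 27\right) - 38\right) = - 3 \left(\left(-27 + v\right) - 38\right) = - 3 \left(-65 + v\right) = 195 - 3 v$)
$\left(1394 + D{\left(-102 \right)}\right) + f = \left(1394 + \left(195 - -306\right)\right) + \frac{23996893}{28050} = \left(1394 + \left(195 + 306\right)\right) + \frac{23996893}{28050} = \left(1394 + 501\right) + \frac{23996893}{28050} = 1895 + \frac{23996893}{28050} = \frac{77151643}{28050}$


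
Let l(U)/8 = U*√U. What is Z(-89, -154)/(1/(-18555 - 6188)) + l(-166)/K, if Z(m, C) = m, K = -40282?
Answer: 2202127 + 664*I*√166/20141 ≈ 2.2021e+6 + 0.42476*I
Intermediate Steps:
l(U) = 8*U^(3/2) (l(U) = 8*(U*√U) = 8*U^(3/2))
Z(-89, -154)/(1/(-18555 - 6188)) + l(-166)/K = -89/(1/(-18555 - 6188)) + (8*(-166)^(3/2))/(-40282) = -89/(1/(-24743)) + (8*(-166*I*√166))*(-1/40282) = -89/(-1/24743) - 1328*I*√166*(-1/40282) = -89*(-24743) + 664*I*√166/20141 = 2202127 + 664*I*√166/20141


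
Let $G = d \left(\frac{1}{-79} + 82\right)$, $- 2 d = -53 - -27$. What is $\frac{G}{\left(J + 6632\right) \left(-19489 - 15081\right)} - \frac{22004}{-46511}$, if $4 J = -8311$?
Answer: $\frac{547354578411598}{1156988415561805} \approx 0.47309$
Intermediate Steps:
$J = - \frac{8311}{4}$ ($J = \frac{1}{4} \left(-8311\right) = - \frac{8311}{4} \approx -2077.8$)
$d = 13$ ($d = - \frac{-53 - -27}{2} = - \frac{-53 + 27}{2} = \left(- \frac{1}{2}\right) \left(-26\right) = 13$)
$G = \frac{84201}{79}$ ($G = 13 \left(\frac{1}{-79} + 82\right) = 13 \left(- \frac{1}{79} + 82\right) = 13 \cdot \frac{6477}{79} = \frac{84201}{79} \approx 1065.8$)
$\frac{G}{\left(J + 6632\right) \left(-19489 - 15081\right)} - \frac{22004}{-46511} = \frac{84201}{79 \left(- \frac{8311}{4} + 6632\right) \left(-19489 - 15081\right)} - \frac{22004}{-46511} = \frac{84201}{79 \cdot \frac{18217}{4} \left(-34570\right)} - - \frac{22004}{46511} = \frac{84201}{79 \left(- \frac{314880845}{2}\right)} + \frac{22004}{46511} = \frac{84201}{79} \left(- \frac{2}{314880845}\right) + \frac{22004}{46511} = - \frac{168402}{24875586755} + \frac{22004}{46511} = \frac{547354578411598}{1156988415561805}$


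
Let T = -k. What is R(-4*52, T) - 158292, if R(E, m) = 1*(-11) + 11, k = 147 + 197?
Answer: -158292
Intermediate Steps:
k = 344
T = -344 (T = -1*344 = -344)
R(E, m) = 0 (R(E, m) = -11 + 11 = 0)
R(-4*52, T) - 158292 = 0 - 158292 = -158292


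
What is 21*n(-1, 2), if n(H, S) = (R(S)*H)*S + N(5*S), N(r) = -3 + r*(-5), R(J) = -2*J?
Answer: -945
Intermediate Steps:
N(r) = -3 - 5*r
n(H, S) = -3 - 25*S - 2*H*S**2 (n(H, S) = ((-2*S)*H)*S + (-3 - 25*S) = (-2*H*S)*S + (-3 - 25*S) = -2*H*S**2 + (-3 - 25*S) = -3 - 25*S - 2*H*S**2)
21*n(-1, 2) = 21*(-3 - 25*2 - 2*(-1)*2**2) = 21*(-3 - 50 - 2*(-1)*4) = 21*(-3 - 50 + 8) = 21*(-45) = -945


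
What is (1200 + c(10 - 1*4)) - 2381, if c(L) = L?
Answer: -1175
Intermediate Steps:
(1200 + c(10 - 1*4)) - 2381 = (1200 + (10 - 1*4)) - 2381 = (1200 + (10 - 4)) - 2381 = (1200 + 6) - 2381 = 1206 - 2381 = -1175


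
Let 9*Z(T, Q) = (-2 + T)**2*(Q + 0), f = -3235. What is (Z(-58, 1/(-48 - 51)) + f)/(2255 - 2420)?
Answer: 64133/3267 ≈ 19.631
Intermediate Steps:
Z(T, Q) = Q*(-2 + T)**2/9 (Z(T, Q) = ((-2 + T)**2*(Q + 0))/9 = ((-2 + T)**2*Q)/9 = (Q*(-2 + T)**2)/9 = Q*(-2 + T)**2/9)
(Z(-58, 1/(-48 - 51)) + f)/(2255 - 2420) = ((-2 - 58)**2/(9*(-48 - 51)) - 3235)/(2255 - 2420) = ((1/9)*(-60)**2/(-99) - 3235)/(-165) = ((1/9)*(-1/99)*3600 - 3235)*(-1/165) = (-400/99 - 3235)*(-1/165) = -320665/99*(-1/165) = 64133/3267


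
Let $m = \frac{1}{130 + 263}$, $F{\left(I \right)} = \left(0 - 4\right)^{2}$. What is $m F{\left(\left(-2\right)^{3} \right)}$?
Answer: $\frac{16}{393} \approx 0.040712$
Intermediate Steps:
$F{\left(I \right)} = 16$ ($F{\left(I \right)} = \left(-4\right)^{2} = 16$)
$m = \frac{1}{393} \approx 0.0025445$
$m F{\left(\left(-2\right)^{3} \right)} = \frac{1}{393} \cdot 16 = \frac{16}{393}$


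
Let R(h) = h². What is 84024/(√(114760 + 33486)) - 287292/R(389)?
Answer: -287292/151321 + 42012*√148246/74123 ≈ 216.33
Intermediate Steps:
84024/(√(114760 + 33486)) - 287292/R(389) = 84024/(√(114760 + 33486)) - 287292/(389²) = 84024/(√148246) - 287292/151321 = 84024*(√148246/148246) - 287292*1/151321 = 42012*√148246/74123 - 287292/151321 = -287292/151321 + 42012*√148246/74123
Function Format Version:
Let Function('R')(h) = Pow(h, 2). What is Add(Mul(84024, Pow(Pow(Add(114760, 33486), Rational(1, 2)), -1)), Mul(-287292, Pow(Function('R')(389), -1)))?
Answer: Add(Rational(-287292, 151321), Mul(Rational(42012, 74123), Pow(148246, Rational(1, 2)))) ≈ 216.33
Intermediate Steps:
Add(Mul(84024, Pow(Pow(Add(114760, 33486), Rational(1, 2)), -1)), Mul(-287292, Pow(Function('R')(389), -1))) = Add(Mul(84024, Pow(Pow(Add(114760, 33486), Rational(1, 2)), -1)), Mul(-287292, Pow(Pow(389, 2), -1))) = Add(Mul(84024, Pow(Pow(148246, Rational(1, 2)), -1)), Mul(-287292, Pow(151321, -1))) = Add(Mul(84024, Mul(Rational(1, 148246), Pow(148246, Rational(1, 2)))), Mul(-287292, Rational(1, 151321))) = Add(Mul(Rational(42012, 74123), Pow(148246, Rational(1, 2))), Rational(-287292, 151321)) = Add(Rational(-287292, 151321), Mul(Rational(42012, 74123), Pow(148246, Rational(1, 2))))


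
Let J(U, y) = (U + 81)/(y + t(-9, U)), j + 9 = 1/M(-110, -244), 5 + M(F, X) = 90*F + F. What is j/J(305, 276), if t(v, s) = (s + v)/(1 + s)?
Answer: -1909801568/295732935 ≈ -6.4579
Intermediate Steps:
t(v, s) = (s + v)/(1 + s)
M(F, X) = -5 + 91*F (M(F, X) = -5 + (90*F + F) = -5 + 91*F)
j = -90136/10015 (j = -9 + 1/(-5 + 91*(-110)) = -9 + 1/(-5 - 10010) = -9 + 1/(-10015) = -9 - 1/10015 = -90136/10015 ≈ -9.0001)
J(U, y) = (81 + U)/(y + (-9 + U)/(1 + U)) (J(U, y) = (U + 81)/(y + (U - 9)/(1 + U)) = (81 + U)/(y + (-9 + U)/(1 + U)))
j/J(305, 276) = -90136*(-9 + 305 + 276*(1 + 305))/((1 + 305)*(81 + 305))/10015 = -90136/(10015*(306*386/(-9 + 305 + 276*306))) = -90136/(10015*(306*386/(-9 + 305 + 84456))) = -90136/(10015*(306*386/84752)) = -90136/(10015*((1/84752)*306*386)) = -90136/(10015*29529/21188) = -90136/10015*21188/29529 = -1909801568/295732935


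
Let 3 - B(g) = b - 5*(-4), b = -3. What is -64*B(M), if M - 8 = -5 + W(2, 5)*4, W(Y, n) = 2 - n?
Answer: 896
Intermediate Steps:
M = -9 (M = 8 + (-5 + (2 - 1*5)*4) = 8 + (-5 + (2 - 5)*4) = 8 + (-5 - 3*4) = 8 + (-5 - 12) = 8 - 17 = -9)
B(g) = -14 (B(g) = 3 - (-3 - 5*(-4)) = 3 - (-3 + 20) = 3 - 1*17 = 3 - 17 = -14)
-64*B(M) = -64*(-14) = 896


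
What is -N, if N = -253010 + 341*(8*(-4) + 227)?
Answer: 186515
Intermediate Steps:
N = -186515 (N = -253010 + 341*(-32 + 227) = -253010 + 341*195 = -253010 + 66495 = -186515)
-N = -1*(-186515) = 186515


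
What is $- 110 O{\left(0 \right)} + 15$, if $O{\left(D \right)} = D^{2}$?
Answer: $15$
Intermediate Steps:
$- 110 O{\left(0 \right)} + 15 = - 110 \cdot 0^{2} + 15 = \left(-110\right) 0 + 15 = 0 + 15 = 15$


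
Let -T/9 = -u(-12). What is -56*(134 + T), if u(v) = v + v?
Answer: 4592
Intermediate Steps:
u(v) = 2*v
T = -216 (T = -(-9)*2*(-12) = -(-9)*(-24) = -9*24 = -216)
-56*(134 + T) = -56*(134 - 216) = -56*(-82) = 4592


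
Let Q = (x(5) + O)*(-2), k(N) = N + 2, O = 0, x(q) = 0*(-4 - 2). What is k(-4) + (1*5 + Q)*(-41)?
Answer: -207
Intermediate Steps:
x(q) = 0 (x(q) = 0*(-6) = 0)
k(N) = 2 + N
Q = 0 (Q = (0 + 0)*(-2) = 0*(-2) = 0)
k(-4) + (1*5 + Q)*(-41) = (2 - 4) + (1*5 + 0)*(-41) = -2 + (5 + 0)*(-41) = -2 + 5*(-41) = -2 - 205 = -207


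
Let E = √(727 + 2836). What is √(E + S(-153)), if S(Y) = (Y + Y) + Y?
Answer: √(-459 + √3563) ≈ 19.983*I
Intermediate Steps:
S(Y) = 3*Y (S(Y) = 2*Y + Y = 3*Y)
E = √3563 ≈ 59.691
√(E + S(-153)) = √(√3563 + 3*(-153)) = √(√3563 - 459) = √(-459 + √3563)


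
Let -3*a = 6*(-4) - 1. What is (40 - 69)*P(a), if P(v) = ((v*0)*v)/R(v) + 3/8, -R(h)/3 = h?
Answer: -87/8 ≈ -10.875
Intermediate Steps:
R(h) = -3*h
a = 25/3 (a = -(6*(-4) - 1)/3 = -(-24 - 1)/3 = -1/3*(-25) = 25/3 ≈ 8.3333)
P(v) = 3/8 (P(v) = ((v*0)*v)/((-3*v)) + 3/8 = (0*v)*(-1/(3*v)) + 3*(1/8) = 0*(-1/(3*v)) + 3/8 = 0 + 3/8 = 3/8)
(40 - 69)*P(a) = (40 - 69)*(3/8) = -29*3/8 = -87/8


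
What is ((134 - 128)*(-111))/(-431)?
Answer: 666/431 ≈ 1.5452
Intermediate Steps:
((134 - 128)*(-111))/(-431) = (6*(-111))*(-1/431) = -666*(-1/431) = 666/431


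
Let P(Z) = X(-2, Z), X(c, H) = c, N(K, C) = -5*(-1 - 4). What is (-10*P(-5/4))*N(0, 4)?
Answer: 500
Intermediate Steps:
N(K, C) = 25 (N(K, C) = -5*(-5) = 25)
P(Z) = -2
(-10*P(-5/4))*N(0, 4) = -10*(-2)*25 = 20*25 = 500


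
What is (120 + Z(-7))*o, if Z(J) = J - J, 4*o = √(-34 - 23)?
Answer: 30*I*√57 ≈ 226.5*I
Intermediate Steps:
o = I*√57/4 (o = √(-34 - 23)/4 = √(-57)/4 = (I*√57)/4 = I*√57/4 ≈ 1.8875*I)
Z(J) = 0
(120 + Z(-7))*o = (120 + 0)*(I*√57/4) = 120*(I*√57/4) = 30*I*√57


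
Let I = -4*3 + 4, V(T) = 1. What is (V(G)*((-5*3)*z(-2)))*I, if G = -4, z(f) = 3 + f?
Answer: 120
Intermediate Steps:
I = -8 (I = -12 + 4 = -8)
(V(G)*((-5*3)*z(-2)))*I = (1*((-5*3)*(3 - 2)))*(-8) = (1*(-15*1))*(-8) = (1*(-15))*(-8) = -15*(-8) = 120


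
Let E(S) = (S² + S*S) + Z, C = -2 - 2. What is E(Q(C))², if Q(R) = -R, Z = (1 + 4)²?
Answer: 3249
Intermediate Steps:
Z = 25 (Z = 5² = 25)
C = -4
E(S) = 25 + 2*S² (E(S) = (S² + S*S) + 25 = (S² + S²) + 25 = 2*S² + 25 = 25 + 2*S²)
E(Q(C))² = (25 + 2*(-1*(-4))²)² = (25 + 2*4²)² = (25 + 2*16)² = (25 + 32)² = 57² = 3249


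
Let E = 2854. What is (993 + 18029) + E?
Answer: 21876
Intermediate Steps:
(993 + 18029) + E = (993 + 18029) + 2854 = 19022 + 2854 = 21876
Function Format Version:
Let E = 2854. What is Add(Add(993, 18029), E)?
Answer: 21876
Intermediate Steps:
Add(Add(993, 18029), E) = Add(Add(993, 18029), 2854) = Add(19022, 2854) = 21876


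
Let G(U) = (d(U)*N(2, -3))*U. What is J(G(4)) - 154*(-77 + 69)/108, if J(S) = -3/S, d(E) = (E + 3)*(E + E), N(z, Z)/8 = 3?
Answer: 551909/48384 ≈ 11.407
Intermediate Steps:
N(z, Z) = 24 (N(z, Z) = 8*3 = 24)
d(E) = 2*E*(3 + E) (d(E) = (3 + E)*(2*E) = 2*E*(3 + E))
G(U) = 48*U²*(3 + U) (G(U) = ((2*U*(3 + U))*24)*U = (48*U*(3 + U))*U = 48*U²*(3 + U))
J(G(4)) - 154*(-77 + 69)/108 = -3*1/(768*(3 + 4)) - 154*(-77 + 69)/108 = -3/(48*16*7) - (-1232)/108 = -3/5376 - 154*(-2/27) = -3*1/5376 + 308/27 = -1/1792 + 308/27 = 551909/48384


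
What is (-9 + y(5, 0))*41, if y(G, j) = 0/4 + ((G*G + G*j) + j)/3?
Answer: -82/3 ≈ -27.333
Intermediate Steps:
y(G, j) = j/3 + G²/3 + G*j/3 (y(G, j) = 0*(¼) + ((G² + G*j) + j)*(⅓) = 0 + (j + G² + G*j)*(⅓) = 0 + (j/3 + G²/3 + G*j/3) = j/3 + G²/3 + G*j/3)
(-9 + y(5, 0))*41 = (-9 + ((⅓)*0 + (⅓)*5² + (⅓)*5*0))*41 = (-9 + (0 + (⅓)*25 + 0))*41 = (-9 + (0 + 25/3 + 0))*41 = (-9 + 25/3)*41 = -⅔*41 = -82/3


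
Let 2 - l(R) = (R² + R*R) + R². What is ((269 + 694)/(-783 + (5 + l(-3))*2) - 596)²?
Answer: 241543743841/677329 ≈ 3.5661e+5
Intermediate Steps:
l(R) = 2 - 3*R² (l(R) = 2 - ((R² + R*R) + R²) = 2 - ((R² + R²) + R²) = 2 - (2*R² + R²) = 2 - 3*R²)
((269 + 694)/(-783 + (5 + l(-3))*2) - 596)² = ((269 + 694)/(-783 + (5 + (2 - 3*(-3)²))*2) - 596)² = (963/(-783 + (5 + (2 - 3*9))*2) - 596)² = (963/(-783 + (5 + (2 - 27))*2) - 596)² = (963/(-783 + (5 - 25)*2) - 596)² = (963/(-783 - 20*2) - 596)² = (963/(-783 - 40) - 596)² = (963/(-823) - 596)² = (963*(-1/823) - 596)² = (-963/823 - 596)² = (-491471/823)² = 241543743841/677329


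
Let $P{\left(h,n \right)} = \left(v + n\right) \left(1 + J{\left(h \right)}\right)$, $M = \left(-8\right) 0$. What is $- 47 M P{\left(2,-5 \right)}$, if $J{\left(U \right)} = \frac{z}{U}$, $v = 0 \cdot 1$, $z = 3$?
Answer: $0$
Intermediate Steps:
$v = 0$
$M = 0$
$J{\left(U \right)} = \frac{3}{U}$
$P{\left(h,n \right)} = n \left(1 + \frac{3}{h}\right)$ ($P{\left(h,n \right)} = \left(0 + n\right) \left(1 + \frac{3}{h}\right) = n \left(1 + \frac{3}{h}\right)$)
$- 47 M P{\left(2,-5 \right)} = \left(-47\right) 0 \left(- \frac{5 \left(3 + 2\right)}{2}\right) = 0 \left(\left(-5\right) \frac{1}{2} \cdot 5\right) = 0 \left(- \frac{25}{2}\right) = 0$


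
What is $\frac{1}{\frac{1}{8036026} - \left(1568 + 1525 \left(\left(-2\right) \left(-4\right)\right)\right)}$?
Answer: $- \frac{8036026}{110640005967} \approx -7.2632 \cdot 10^{-5}$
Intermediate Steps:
$\frac{1}{\frac{1}{8036026} - \left(1568 + 1525 \left(\left(-2\right) \left(-4\right)\right)\right)} = \frac{1}{\frac{1}{8036026} - 13768} = \frac{1}{- \frac{110640005967}{8036026}} = - \frac{8036026}{110640005967}$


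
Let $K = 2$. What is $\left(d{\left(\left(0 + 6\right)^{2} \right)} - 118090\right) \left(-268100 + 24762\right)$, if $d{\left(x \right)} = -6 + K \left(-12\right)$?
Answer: $28743084560$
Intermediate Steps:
$d{\left(x \right)} = -30$ ($d{\left(x \right)} = -6 + 2 \left(-12\right) = -6 - 24 = -30$)
$\left(d{\left(\left(0 + 6\right)^{2} \right)} - 118090\right) \left(-268100 + 24762\right) = \left(-30 - 118090\right) \left(-268100 + 24762\right) = \left(-118120\right) \left(-243338\right) = 28743084560$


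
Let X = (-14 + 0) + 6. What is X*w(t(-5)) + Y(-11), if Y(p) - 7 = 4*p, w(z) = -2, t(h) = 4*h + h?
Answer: -21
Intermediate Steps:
t(h) = 5*h
Y(p) = 7 + 4*p
X = -8 (X = -14 + 6 = -8)
X*w(t(-5)) + Y(-11) = -8*(-2) + (7 + 4*(-11)) = 16 + (7 - 44) = 16 - 37 = -21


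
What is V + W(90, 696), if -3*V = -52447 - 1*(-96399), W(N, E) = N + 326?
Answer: -42704/3 ≈ -14235.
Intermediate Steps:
W(N, E) = 326 + N
V = -43952/3 (V = -(-52447 - 1*(-96399))/3 = -(-52447 + 96399)/3 = -1/3*43952 = -43952/3 ≈ -14651.)
V + W(90, 696) = -43952/3 + (326 + 90) = -43952/3 + 416 = -42704/3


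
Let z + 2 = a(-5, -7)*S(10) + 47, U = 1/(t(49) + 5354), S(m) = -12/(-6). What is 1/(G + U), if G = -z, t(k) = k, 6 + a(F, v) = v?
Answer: -5403/102656 ≈ -0.052632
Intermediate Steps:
S(m) = 2 (S(m) = -12*(-⅙) = 2)
a(F, v) = -6 + v
U = 1/5403 (U = 1/(49 + 5354) = 1/5403 ≈ 0.00018508)
z = 19 (z = -2 + ((-6 - 7)*2 + 47) = -2 + (-13*2 + 47) = -2 + (-26 + 47) = -2 + 21 = 19)
G = -19 (G = -1*19 = -19)
1/(G + U) = 1/(-19 + 1/5403) = 1/(-102656/5403) = -5403/102656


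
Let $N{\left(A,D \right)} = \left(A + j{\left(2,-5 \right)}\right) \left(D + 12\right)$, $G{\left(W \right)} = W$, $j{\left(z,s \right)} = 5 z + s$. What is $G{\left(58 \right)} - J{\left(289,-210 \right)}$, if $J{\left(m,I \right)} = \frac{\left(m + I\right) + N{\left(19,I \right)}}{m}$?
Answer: $\frac{21435}{289} \approx 74.17$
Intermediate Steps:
$j{\left(z,s \right)} = s + 5 z$
$N{\left(A,D \right)} = \left(5 + A\right) \left(12 + D\right)$ ($N{\left(A,D \right)} = \left(A + \left(-5 + 5 \cdot 2\right)\right) \left(D + 12\right) = \left(A + \left(-5 + 10\right)\right) \left(12 + D\right) = \left(A + 5\right) \left(12 + D\right) = \left(5 + A\right) \left(12 + D\right)$)
$J{\left(m,I \right)} = \frac{288 + m + 25 I}{m}$ ($J{\left(m,I \right)} = \frac{\left(m + I\right) + \left(60 + 5 I + 12 \cdot 19 + 19 I\right)}{m} = \frac{\left(I + m\right) + \left(60 + 5 I + 228 + 19 I\right)}{m} = \frac{\left(I + m\right) + \left(288 + 24 I\right)}{m} = \frac{288 + m + 25 I}{m}$)
$G{\left(58 \right)} - J{\left(289,-210 \right)} = 58 - \frac{288 + 289 + 25 \left(-210\right)}{289} = 58 - \frac{288 + 289 - 5250}{289} = 58 - \frac{1}{289} \left(-4673\right) = 58 - - \frac{4673}{289} = 58 + \frac{4673}{289} = \frac{21435}{289}$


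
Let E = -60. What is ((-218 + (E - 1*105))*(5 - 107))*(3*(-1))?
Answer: -117198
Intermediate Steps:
((-218 + (E - 1*105))*(5 - 107))*(3*(-1)) = ((-218 + (-60 - 1*105))*(5 - 107))*(3*(-1)) = ((-218 + (-60 - 105))*(-102))*(-3) = ((-218 - 165)*(-102))*(-3) = -383*(-102)*(-3) = 39066*(-3) = -117198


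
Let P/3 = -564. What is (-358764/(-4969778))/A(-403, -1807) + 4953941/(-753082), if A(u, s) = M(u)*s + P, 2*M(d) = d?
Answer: -811158044236746715/123309611633822966 ≈ -6.5782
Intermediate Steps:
M(d) = d/2
P = -1692 (P = 3*(-564) = -1692)
A(u, s) = -1692 + s*u/2 (A(u, s) = (u/2)*s - 1692 = s*u/2 - 1692 = -1692 + s*u/2)
(-358764/(-4969778))/A(-403, -1807) + 4953941/(-753082) = (-358764/(-4969778))/(-1692 + (½)*(-1807)*(-403)) + 4953941/(-753082) = (-358764*(-1/4969778))/(-1692 + 728221/2) + 4953941*(-1/753082) = 179382/(2484889*(724837/2)) - 4953941/753082 = (179382/2484889)*(2/724837) - 4953941/753082 = 358764/1801139488093 - 4953941/753082 = -811158044236746715/123309611633822966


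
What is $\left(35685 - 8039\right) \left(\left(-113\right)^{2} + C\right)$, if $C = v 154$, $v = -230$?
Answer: $-626209546$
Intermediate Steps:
$C = -35420$ ($C = \left(-230\right) 154 = -35420$)
$\left(35685 - 8039\right) \left(\left(-113\right)^{2} + C\right) = \left(35685 - 8039\right) \left(\left(-113\right)^{2} - 35420\right) = 27646 \left(12769 - 35420\right) = 27646 \left(-22651\right) = -626209546$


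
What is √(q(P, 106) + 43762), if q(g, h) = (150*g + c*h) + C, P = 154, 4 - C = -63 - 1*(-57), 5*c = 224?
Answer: 2*√447630/5 ≈ 267.62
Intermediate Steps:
c = 224/5 (c = (⅕)*224 = 224/5 ≈ 44.800)
C = 10 (C = 4 - (-63 - 1*(-57)) = 4 - (-63 + 57) = 4 - 1*(-6) = 4 + 6 = 10)
q(g, h) = 10 + 150*g + 224*h/5 (q(g, h) = (150*g + 224*h/5) + 10 = 10 + 150*g + 224*h/5)
√(q(P, 106) + 43762) = √((10 + 150*154 + (224/5)*106) + 43762) = √((10 + 23100 + 23744/5) + 43762) = √(139294/5 + 43762) = √(358104/5) = 2*√447630/5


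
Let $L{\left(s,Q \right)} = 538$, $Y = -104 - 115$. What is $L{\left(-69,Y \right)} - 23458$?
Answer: $-22920$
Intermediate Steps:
$Y = -219$
$L{\left(-69,Y \right)} - 23458 = 538 - 23458 = -22920$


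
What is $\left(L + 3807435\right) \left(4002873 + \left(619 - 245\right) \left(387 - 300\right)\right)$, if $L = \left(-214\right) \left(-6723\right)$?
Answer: $21170399665527$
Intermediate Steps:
$L = 1438722$
$\left(L + 3807435\right) \left(4002873 + \left(619 - 245\right) \left(387 - 300\right)\right) = \left(1438722 + 3807435\right) \left(4002873 + \left(619 - 245\right) \left(387 - 300\right)\right) = 5246157 \left(4002873 + 374 \left(387 - 300\right)\right) = 5246157 \left(4002873 + 374 \cdot 87\right) = 5246157 \left(4002873 + 32538\right) = 5246157 \cdot 4035411 = 21170399665527$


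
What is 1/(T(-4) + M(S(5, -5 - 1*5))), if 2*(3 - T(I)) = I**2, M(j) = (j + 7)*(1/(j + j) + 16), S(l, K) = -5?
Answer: 5/134 ≈ 0.037313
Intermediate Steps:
M(j) = (7 + j)*(16 + 1/(2*j)) (M(j) = (7 + j)*(1/(2*j) + 16) = (7 + j)*(16 + 1/(2*j)))
T(I) = 3 - I**2/2
1/(T(-4) + M(S(5, -5 - 1*5))) = 1/((3 - 1/2*(-4)**2) + (1/2)*(7 - 5*(225 + 32*(-5)))/(-5)) = 1/((3 - 1/2*16) + (1/2)*(-1/5)*(7 - 5*(225 - 160))) = 1/((3 - 8) + (1/2)*(-1/5)*(7 - 5*65)) = 1/(-5 + (1/2)*(-1/5)*(7 - 325)) = 1/(-5 + (1/2)*(-1/5)*(-318)) = 1/(-5 + 159/5) = 1/(134/5) = 5/134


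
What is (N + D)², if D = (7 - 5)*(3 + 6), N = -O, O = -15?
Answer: 1089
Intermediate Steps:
N = 15 (N = -1*(-15) = 15)
D = 18 (D = 2*9 = 18)
(N + D)² = (15 + 18)² = 33² = 1089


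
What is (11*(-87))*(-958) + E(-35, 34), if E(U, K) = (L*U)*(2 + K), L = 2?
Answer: 914286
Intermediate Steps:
E(U, K) = 2*U*(2 + K) (E(U, K) = (2*U)*(2 + K) = 2*U*(2 + K))
(11*(-87))*(-958) + E(-35, 34) = (11*(-87))*(-958) + 2*(-35)*(2 + 34) = -957*(-958) + 2*(-35)*36 = 916806 - 2520 = 914286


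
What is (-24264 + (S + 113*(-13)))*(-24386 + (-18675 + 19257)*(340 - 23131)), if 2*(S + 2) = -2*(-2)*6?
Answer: 341826464804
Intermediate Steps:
S = 10 (S = -2 + (-2*(-2)*6)/2 = -2 + (4*6)/2 = -2 + (½)*24 = -2 + 12 = 10)
(-24264 + (S + 113*(-13)))*(-24386 + (-18675 + 19257)*(340 - 23131)) = (-24264 + (10 + 113*(-13)))*(-24386 + (-18675 + 19257)*(340 - 23131)) = (-24264 + (10 - 1469))*(-24386 + 582*(-22791)) = (-24264 - 1459)*(-24386 - 13264362) = -25723*(-13288748) = 341826464804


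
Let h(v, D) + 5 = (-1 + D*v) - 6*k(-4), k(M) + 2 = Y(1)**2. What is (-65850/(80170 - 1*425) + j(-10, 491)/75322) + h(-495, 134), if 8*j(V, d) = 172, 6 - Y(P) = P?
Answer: -159713822019617/2402621156 ≈ -66475.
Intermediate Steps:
Y(P) = 6 - P
j(V, d) = 43/2 (j(V, d) = (1/8)*172 = 43/2)
k(M) = 23 (k(M) = -2 + (6 - 1*1)**2 = -2 + (6 - 1)**2 = -2 + 5**2 = -2 + 25 = 23)
h(v, D) = -144 + D*v (h(v, D) = -5 + ((-1 + D*v) - 6*23) = -5 + ((-1 + D*v) - 138) = -5 + (-139 + D*v) = -144 + D*v)
(-65850/(80170 - 1*425) + j(-10, 491)/75322) + h(-495, 134) = (-65850/(80170 - 1*425) + (43/2)/75322) + (-144 + 134*(-495)) = (-65850/(80170 - 425) + (43/2)*(1/75322)) + (-144 - 66330) = (-65850/79745 + 43/150644) - 66474 = (-65850*1/79745 + 43/150644) - 66474 = (-13170/15949 + 43/150644) - 66474 = -1983295673/2402621156 - 66474 = -159713822019617/2402621156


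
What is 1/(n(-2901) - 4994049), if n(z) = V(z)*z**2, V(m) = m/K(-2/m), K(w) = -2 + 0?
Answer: 2/24404250603 ≈ 8.1953e-11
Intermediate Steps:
K(w) = -2
V(m) = -m/2 (V(m) = m/(-2) = m*(-1/2) = -m/2)
n(z) = -z**3/2 (n(z) = (-z/2)*z**2 = -z**3/2)
1/(n(-2901) - 4994049) = 1/(-1/2*(-2901)**3 - 4994049) = 1/(-1/2*(-24414238701) - 4994049) = 1/(24414238701/2 - 4994049) = 1/(24404250603/2) = 2/24404250603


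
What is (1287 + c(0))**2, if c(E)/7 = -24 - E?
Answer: 1252161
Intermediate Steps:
c(E) = -168 - 7*E (c(E) = 7*(-24 - E) = -168 - 7*E)
(1287 + c(0))**2 = (1287 + (-168 - 7*0))**2 = (1287 + (-168 + 0))**2 = (1287 - 168)**2 = 1119**2 = 1252161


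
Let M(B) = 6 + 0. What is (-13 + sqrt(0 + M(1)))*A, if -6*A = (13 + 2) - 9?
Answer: 13 - sqrt(6) ≈ 10.551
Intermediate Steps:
A = -1 (A = -((13 + 2) - 9)/6 = -(15 - 9)/6 = -1/6*6 = -1)
M(B) = 6
(-13 + sqrt(0 + M(1)))*A = (-13 + sqrt(0 + 6))*(-1) = (-13 + sqrt(6))*(-1) = 13 - sqrt(6)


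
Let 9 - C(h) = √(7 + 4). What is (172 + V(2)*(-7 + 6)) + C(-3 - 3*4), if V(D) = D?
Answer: 179 - √11 ≈ 175.68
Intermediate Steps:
C(h) = 9 - √11 (C(h) = 9 - √(7 + 4) = 9 - √11)
(172 + V(2)*(-7 + 6)) + C(-3 - 3*4) = (172 + 2*(-7 + 6)) + (9 - √11) = (172 + 2*(-1)) + (9 - √11) = (172 - 2) + (9 - √11) = 170 + (9 - √11) = 179 - √11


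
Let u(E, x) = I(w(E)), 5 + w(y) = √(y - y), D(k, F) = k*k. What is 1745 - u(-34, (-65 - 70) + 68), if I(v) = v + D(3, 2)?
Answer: 1741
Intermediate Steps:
D(k, F) = k²
w(y) = -5 (w(y) = -5 + √(y - y) = -5 + √0 = -5 + 0 = -5)
I(v) = 9 + v (I(v) = v + 3² = v + 9 = 9 + v)
u(E, x) = 4 (u(E, x) = 9 - 5 = 4)
1745 - u(-34, (-65 - 70) + 68) = 1745 - 1*4 = 1745 - 4 = 1741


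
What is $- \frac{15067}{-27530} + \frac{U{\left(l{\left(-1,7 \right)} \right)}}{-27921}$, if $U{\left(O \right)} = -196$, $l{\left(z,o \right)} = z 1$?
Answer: $\frac{426081587}{768665130} \approx 0.55431$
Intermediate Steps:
$l{\left(z,o \right)} = z$
$- \frac{15067}{-27530} + \frac{U{\left(l{\left(-1,7 \right)} \right)}}{-27921} = - \frac{15067}{-27530} - \frac{196}{-27921} = \left(-15067\right) \left(- \frac{1}{27530}\right) - - \frac{196}{27921} = \frac{15067}{27530} + \frac{196}{27921} = \frac{426081587}{768665130}$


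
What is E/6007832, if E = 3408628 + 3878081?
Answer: 7286709/6007832 ≈ 1.2129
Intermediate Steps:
E = 7286709
E/6007832 = 7286709/6007832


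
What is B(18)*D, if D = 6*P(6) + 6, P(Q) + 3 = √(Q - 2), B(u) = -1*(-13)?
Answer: 0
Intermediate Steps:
B(u) = 13
P(Q) = -3 + √(-2 + Q) (P(Q) = -3 + √(Q - 2) = -3 + √(-2 + Q))
D = 0 (D = 6*(-3 + √(-2 + 6)) + 6 = 6*(-3 + √4) + 6 = 6*(-3 + 2) + 6 = 6*(-1) + 6 = -6 + 6 = 0)
B(18)*D = 13*0 = 0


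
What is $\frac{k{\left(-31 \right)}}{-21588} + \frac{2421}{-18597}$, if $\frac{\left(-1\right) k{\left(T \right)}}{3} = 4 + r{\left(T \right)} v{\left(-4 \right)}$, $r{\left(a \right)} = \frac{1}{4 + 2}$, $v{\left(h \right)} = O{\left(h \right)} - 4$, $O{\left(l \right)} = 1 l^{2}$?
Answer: $- \frac{2884989}{22304002} \approx -0.12935$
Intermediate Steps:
$O{\left(l \right)} = l^{2}$
$v{\left(h \right)} = -4 + h^{2}$ ($v{\left(h \right)} = h^{2} - 4 = -4 + h^{2}$)
$r{\left(a \right)} = \frac{1}{6}$
$k{\left(T \right)} = -18$ ($k{\left(T \right)} = - 3 \left(4 + \frac{-4 + \left(-4\right)^{2}}{6}\right) = - 3 \left(4 + \frac{-4 + 16}{6}\right) = - 3 \left(4 + \frac{1}{6} \cdot 12\right) = - 3 \left(4 + 2\right) = \left(-3\right) 6 = -18$)
$\frac{k{\left(-31 \right)}}{-21588} + \frac{2421}{-18597} = - \frac{18}{-21588} + \frac{2421}{-18597} = \left(-18\right) \left(- \frac{1}{21588}\right) + 2421 \left(- \frac{1}{18597}\right) = \frac{3}{3598} - \frac{807}{6199} = - \frac{2884989}{22304002}$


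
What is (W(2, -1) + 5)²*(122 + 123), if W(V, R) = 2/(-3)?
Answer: 41405/9 ≈ 4600.6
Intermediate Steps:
W(V, R) = -⅔ (W(V, R) = 2*(-⅓) = -⅔)
(W(2, -1) + 5)²*(122 + 123) = (-⅔ + 5)²*(122 + 123) = (13/3)²*245 = (169/9)*245 = 41405/9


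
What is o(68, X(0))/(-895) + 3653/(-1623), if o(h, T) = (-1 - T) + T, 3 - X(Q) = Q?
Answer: -3267812/1452585 ≈ -2.2497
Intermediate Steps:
X(Q) = 3 - Q
o(h, T) = -1
o(68, X(0))/(-895) + 3653/(-1623) = -1/(-895) + 3653/(-1623) = -1*(-1/895) + 3653*(-1/1623) = 1/895 - 3653/1623 = -3267812/1452585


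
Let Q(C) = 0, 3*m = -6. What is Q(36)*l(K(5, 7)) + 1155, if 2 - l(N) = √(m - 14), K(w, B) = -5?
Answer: 1155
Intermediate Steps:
m = -2 (m = (⅓)*(-6) = -2)
l(N) = 2 - 4*I (l(N) = 2 - √(-2 - 14) = 2 - √(-16) = 2 - 4*I)
Q(36)*l(K(5, 7)) + 1155 = 0*(2 - 4*I) + 1155 = 0 + 1155 = 1155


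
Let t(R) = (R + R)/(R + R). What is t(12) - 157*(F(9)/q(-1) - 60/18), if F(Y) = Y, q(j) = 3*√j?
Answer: 1573/3 + 471*I ≈ 524.33 + 471.0*I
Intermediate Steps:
t(R) = 1 (t(R) = (2*R)/((2*R)) = (2*R)*(1/(2*R)) = 1)
t(12) - 157*(F(9)/q(-1) - 60/18) = 1 - 157*(9/((3*√(-1))) - 60/18) = 1 - 157*(9/((3*I)) - 60*1/18) = 1 - 157*(9*(-I/3) - 10/3) = 1 - 157*(-3*I - 10/3) = 1 - 157*(-10/3 - 3*I) = 1 + (1570/3 + 471*I) = 1573/3 + 471*I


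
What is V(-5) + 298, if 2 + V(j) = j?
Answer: 291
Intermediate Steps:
V(j) = -2 + j
V(-5) + 298 = (-2 - 5) + 298 = -7 + 298 = 291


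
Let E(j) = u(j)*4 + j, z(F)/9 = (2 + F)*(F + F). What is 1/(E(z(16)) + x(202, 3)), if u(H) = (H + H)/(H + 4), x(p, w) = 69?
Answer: 1297/6823509 ≈ 0.00019008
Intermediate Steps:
u(H) = 2*H/(4 + H) (u(H) = (2*H)/(4 + H) = 2*H/(4 + H))
z(F) = 18*F*(2 + F) (z(F) = 9*((2 + F)*(F + F)) = 9*((2 + F)*(2*F)) = 9*(2*F*(2 + F)) = 18*F*(2 + F))
E(j) = j + 8*j/(4 + j) (E(j) = (2*j/(4 + j))*4 + j = 8*j/(4 + j) + j = j + 8*j/(4 + j))
1/(E(z(16)) + x(202, 3)) = 1/((18*16*(2 + 16))*(12 + 18*16*(2 + 16))/(4 + 18*16*(2 + 16)) + 69) = 1/((18*16*18)*(12 + 18*16*18)/(4 + 18*16*18) + 69) = 1/(5184*(12 + 5184)/(4 + 5184) + 69) = 1/(5184*5196/5188 + 69) = 1/(5184*(1/5188)*5196 + 69) = 1/(6734016/1297 + 69) = 1/(6823509/1297) = 1297/6823509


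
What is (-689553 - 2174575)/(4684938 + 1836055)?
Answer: -2864128/6520993 ≈ -0.43922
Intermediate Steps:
(-689553 - 2174575)/(4684938 + 1836055) = -2864128/6520993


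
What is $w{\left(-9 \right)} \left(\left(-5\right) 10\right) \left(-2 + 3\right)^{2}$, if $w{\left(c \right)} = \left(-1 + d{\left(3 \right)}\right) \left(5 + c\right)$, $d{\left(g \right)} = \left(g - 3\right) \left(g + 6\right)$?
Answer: $-200$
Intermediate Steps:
$d{\left(g \right)} = \left(-3 + g\right) \left(6 + g\right)$
$w{\left(c \right)} = -5 - c$ ($w{\left(c \right)} = \left(-1 + \left(-18 + 3^{2} + 3 \cdot 3\right)\right) \left(5 + c\right) = \left(-1 + \left(-18 + 9 + 9\right)\right) \left(5 + c\right) = \left(-1 + 0\right) \left(5 + c\right) = - (5 + c) = -5 - c$)
$w{\left(-9 \right)} \left(\left(-5\right) 10\right) \left(-2 + 3\right)^{2} = \left(-5 - -9\right) \left(\left(-5\right) 10\right) \left(-2 + 3\right)^{2} = \left(-5 + 9\right) \left(-50\right) 1^{2} = 4 \left(-50\right) 1 = \left(-200\right) 1 = -200$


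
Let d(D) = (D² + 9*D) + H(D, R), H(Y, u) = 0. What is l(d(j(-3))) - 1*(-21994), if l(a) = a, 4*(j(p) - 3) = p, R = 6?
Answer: 352309/16 ≈ 22019.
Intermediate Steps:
j(p) = 3 + p/4
d(D) = D² + 9*D (d(D) = (D² + 9*D) + 0 = D² + 9*D)
l(d(j(-3))) - 1*(-21994) = (3 + (¼)*(-3))*(9 + (3 + (¼)*(-3))) - 1*(-21994) = (3 - ¾)*(9 + (3 - ¾)) + 21994 = 9*(9 + 9/4)/4 + 21994 = (9/4)*(45/4) + 21994 = 405/16 + 21994 = 352309/16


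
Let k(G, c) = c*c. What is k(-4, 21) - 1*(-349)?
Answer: 790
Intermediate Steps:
k(G, c) = c²
k(-4, 21) - 1*(-349) = 21² - 1*(-349) = 441 + 349 = 790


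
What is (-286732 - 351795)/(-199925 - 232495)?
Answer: 638527/432420 ≈ 1.4766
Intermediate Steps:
(-286732 - 351795)/(-199925 - 232495) = -638527/(-432420) = -638527*(-1/432420) = 638527/432420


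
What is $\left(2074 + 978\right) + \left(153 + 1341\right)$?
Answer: $4546$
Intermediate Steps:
$\left(2074 + 978\right) + \left(153 + 1341\right) = 3052 + 1494 = 4546$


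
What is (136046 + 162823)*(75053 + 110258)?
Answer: 55383713259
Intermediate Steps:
(136046 + 162823)*(75053 + 110258) = 298869*185311 = 55383713259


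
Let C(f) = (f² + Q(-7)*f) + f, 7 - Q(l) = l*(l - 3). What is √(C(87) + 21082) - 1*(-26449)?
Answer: 26449 + √23257 ≈ 26602.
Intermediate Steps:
Q(l) = 7 - l*(-3 + l) (Q(l) = 7 - l*(l - 3) = 7 - l*(-3 + l))
C(f) = f² - 62*f (C(f) = (f² + (7 - 1*(-7)² + 3*(-7))*f) + f = (f² + (7 - 1*49 - 21)*f) + f = (f² + (7 - 49 - 21)*f) + f = (f² - 63*f) + f = f² - 62*f)
√(C(87) + 21082) - 1*(-26449) = √(87*(-62 + 87) + 21082) - 1*(-26449) = √(87*25 + 21082) + 26449 = √(2175 + 21082) + 26449 = √23257 + 26449 = 26449 + √23257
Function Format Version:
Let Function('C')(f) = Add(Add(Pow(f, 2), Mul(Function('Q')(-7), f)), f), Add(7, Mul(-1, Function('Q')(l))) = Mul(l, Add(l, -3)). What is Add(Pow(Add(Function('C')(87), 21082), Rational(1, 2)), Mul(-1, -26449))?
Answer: Add(26449, Pow(23257, Rational(1, 2))) ≈ 26602.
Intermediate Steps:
Function('Q')(l) = Add(7, Mul(-1, l, Add(-3, l))) (Function('Q')(l) = Add(7, Mul(-1, Mul(l, Add(l, -3)))) = Add(7, Mul(-1, Mul(l, Add(-3, l)))) = Add(7, Mul(-1, l, Add(-3, l))))
Function('C')(f) = Add(Pow(f, 2), Mul(-62, f)) (Function('C')(f) = Add(Add(Pow(f, 2), Mul(Add(7, Mul(-1, Pow(-7, 2)), Mul(3, -7)), f)), f) = Add(Add(Pow(f, 2), Mul(Add(7, Mul(-1, 49), -21), f)), f) = Add(Add(Pow(f, 2), Mul(Add(7, -49, -21), f)), f) = Add(Add(Pow(f, 2), Mul(-63, f)), f) = Add(Pow(f, 2), Mul(-62, f)))
Add(Pow(Add(Function('C')(87), 21082), Rational(1, 2)), Mul(-1, -26449)) = Add(Pow(Add(Mul(87, Add(-62, 87)), 21082), Rational(1, 2)), Mul(-1, -26449)) = Add(Pow(Add(Mul(87, 25), 21082), Rational(1, 2)), 26449) = Add(Pow(Add(2175, 21082), Rational(1, 2)), 26449) = Add(Pow(23257, Rational(1, 2)), 26449) = Add(26449, Pow(23257, Rational(1, 2)))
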